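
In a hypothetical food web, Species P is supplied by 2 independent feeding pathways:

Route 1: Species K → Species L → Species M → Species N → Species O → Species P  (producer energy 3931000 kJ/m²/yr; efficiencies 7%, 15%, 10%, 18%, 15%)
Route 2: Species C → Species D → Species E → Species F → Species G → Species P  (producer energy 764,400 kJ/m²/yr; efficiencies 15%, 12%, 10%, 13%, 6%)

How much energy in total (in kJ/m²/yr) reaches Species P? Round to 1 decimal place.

Route 1: 3931000 × 0.07 × 0.15 × 0.1 × 0.18 × 0.15 = 111.44385 kJ/m²/yr
Route 2: 764400 × 0.15 × 0.12 × 0.1 × 0.13 × 0.06 = 10.732176 kJ/m²/yr
Total at Species P: 111.44385 + 10.732176 = 122.176026 kJ/m²/yr

122.2 kJ/m²/yr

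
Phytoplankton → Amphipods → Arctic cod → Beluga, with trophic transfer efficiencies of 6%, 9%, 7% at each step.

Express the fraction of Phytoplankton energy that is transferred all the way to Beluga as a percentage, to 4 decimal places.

0.0378%

Product of link efficiencies: 0.06 × 0.09 × 0.07 = 0.000378
As a percentage: 0.000378 × 100 = 0.0378%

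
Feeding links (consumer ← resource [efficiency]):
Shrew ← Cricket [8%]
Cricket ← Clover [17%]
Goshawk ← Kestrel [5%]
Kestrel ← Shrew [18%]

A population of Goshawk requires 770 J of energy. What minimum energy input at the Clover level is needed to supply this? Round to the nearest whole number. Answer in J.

6290850 J

Cumulative transfer efficiency: 0.17 × 0.08 × 0.18 × 0.05 = 0.0001224
Clover energy = 770 / 0.0001224 = 6290850 J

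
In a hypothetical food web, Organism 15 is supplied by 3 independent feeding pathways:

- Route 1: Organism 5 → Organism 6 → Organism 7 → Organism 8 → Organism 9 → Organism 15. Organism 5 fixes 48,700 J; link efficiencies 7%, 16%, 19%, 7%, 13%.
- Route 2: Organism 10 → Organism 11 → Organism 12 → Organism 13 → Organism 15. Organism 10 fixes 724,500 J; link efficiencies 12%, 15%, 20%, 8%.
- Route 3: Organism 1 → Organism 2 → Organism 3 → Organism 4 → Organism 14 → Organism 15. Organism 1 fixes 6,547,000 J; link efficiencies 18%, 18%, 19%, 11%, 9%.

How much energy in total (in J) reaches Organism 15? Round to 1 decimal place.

Route 1: 48700 × 0.07 × 0.16 × 0.19 × 0.07 × 0.13 = 0.94306576 J
Route 2: 724500 × 0.12 × 0.15 × 0.2 × 0.08 = 208.656 J
Route 3: 6547000 × 0.18 × 0.18 × 0.19 × 0.11 × 0.09 = 399.0029868 J
Total at Organism 15: 0.94306576 + 208.656 + 399.0029868 = 608.60205256 J

608.6 J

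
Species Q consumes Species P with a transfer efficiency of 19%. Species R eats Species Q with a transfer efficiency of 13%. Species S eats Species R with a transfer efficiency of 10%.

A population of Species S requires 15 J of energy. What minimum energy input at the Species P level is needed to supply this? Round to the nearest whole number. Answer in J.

Cumulative transfer efficiency: 0.19 × 0.13 × 0.1 = 0.00247
Species P energy = 15 / 0.00247 = 6073 J

6073 J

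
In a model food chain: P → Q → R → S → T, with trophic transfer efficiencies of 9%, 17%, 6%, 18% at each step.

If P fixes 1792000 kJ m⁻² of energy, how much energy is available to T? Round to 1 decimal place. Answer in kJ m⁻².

296.1 kJ m⁻²

Q: 1792000 × 0.09 = 161280 kJ m⁻²
R: 161280 × 0.17 = 27417.6 kJ m⁻²
S: 27417.6 × 0.06 = 1645.056 kJ m⁻²
T: 1645.056 × 0.18 = 296.11008 kJ m⁻²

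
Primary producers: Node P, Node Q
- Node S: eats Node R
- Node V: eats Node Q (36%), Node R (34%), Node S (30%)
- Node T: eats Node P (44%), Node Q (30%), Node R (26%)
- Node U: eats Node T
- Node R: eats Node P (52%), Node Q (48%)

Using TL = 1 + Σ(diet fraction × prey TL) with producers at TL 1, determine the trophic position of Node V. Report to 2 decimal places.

Node R: 1 + (0.52×1 + 0.48×1) = 2
Node S: 1 + 2 = 3
Node T: 1 + (0.44×1 + 0.3×1 + 0.26×2) = 2.26
Node U: 1 + 2.26 = 3.26
Node V: 1 + (0.36×1 + 0.34×2 + 0.3×3) = 2.94

2.94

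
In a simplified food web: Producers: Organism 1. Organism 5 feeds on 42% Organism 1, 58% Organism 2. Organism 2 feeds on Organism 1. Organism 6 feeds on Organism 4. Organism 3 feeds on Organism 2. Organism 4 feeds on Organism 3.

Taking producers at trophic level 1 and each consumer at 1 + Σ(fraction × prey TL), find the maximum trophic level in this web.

5

Organism 2: 1 + 1 = 2
Organism 3: 1 + 2 = 3
Organism 4: 1 + 3 = 4
Organism 5: 1 + (0.42×1 + 0.58×2) = 2.58
Organism 6: 1 + 4 = 5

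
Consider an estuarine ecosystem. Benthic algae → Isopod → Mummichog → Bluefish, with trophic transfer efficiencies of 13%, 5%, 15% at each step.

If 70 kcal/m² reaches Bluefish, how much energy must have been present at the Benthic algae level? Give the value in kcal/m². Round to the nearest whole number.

71795 kcal/m²

Cumulative transfer efficiency: 0.13 × 0.05 × 0.15 = 0.000975
Benthic algae energy = 70 / 0.000975 = 71795 kcal/m²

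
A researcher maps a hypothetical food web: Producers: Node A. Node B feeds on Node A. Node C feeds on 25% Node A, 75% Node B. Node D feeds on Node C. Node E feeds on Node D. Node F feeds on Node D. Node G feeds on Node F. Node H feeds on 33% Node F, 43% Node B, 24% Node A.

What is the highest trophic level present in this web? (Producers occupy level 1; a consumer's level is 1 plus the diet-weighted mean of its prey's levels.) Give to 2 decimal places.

5.75

Node B: 1 + 1 = 2
Node C: 1 + (0.25×1 + 0.75×2) = 2.75
Node D: 1 + 2.75 = 3.75
Node E: 1 + 3.75 = 4.75
Node F: 1 + 3.75 = 4.75
Node G: 1 + 4.75 = 5.75
Node H: 1 + (0.33×4.75 + 0.43×2 + 0.24×1) = 3.6675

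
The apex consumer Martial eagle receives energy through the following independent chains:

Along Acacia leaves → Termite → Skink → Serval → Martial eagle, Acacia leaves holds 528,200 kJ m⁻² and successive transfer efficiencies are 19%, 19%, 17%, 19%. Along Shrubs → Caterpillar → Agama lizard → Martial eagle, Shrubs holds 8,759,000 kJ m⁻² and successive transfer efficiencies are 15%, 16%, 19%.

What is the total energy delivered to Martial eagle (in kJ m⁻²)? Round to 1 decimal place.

40556.9 kJ m⁻²

Via Acacia leaves: 528200 × 0.19 × 0.19 × 0.17 × 0.19 = 615.897046 kJ m⁻²
Via Shrubs: 8759000 × 0.15 × 0.16 × 0.19 = 39941.04 kJ m⁻²
Total at Martial eagle: 615.897046 + 39941.04 = 40556.937046 kJ m⁻²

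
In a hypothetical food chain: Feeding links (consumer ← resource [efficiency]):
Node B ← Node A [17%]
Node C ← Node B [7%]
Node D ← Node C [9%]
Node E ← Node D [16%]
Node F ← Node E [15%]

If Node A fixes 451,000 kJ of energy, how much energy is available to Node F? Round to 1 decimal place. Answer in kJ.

11.6 kJ

Node B: 451000 × 0.17 = 76670 kJ
Node C: 76670 × 0.07 = 5366.9 kJ
Node D: 5366.9 × 0.09 = 483.021 kJ
Node E: 483.021 × 0.16 = 77.28336 kJ
Node F: 77.28336 × 0.15 = 11.592504 kJ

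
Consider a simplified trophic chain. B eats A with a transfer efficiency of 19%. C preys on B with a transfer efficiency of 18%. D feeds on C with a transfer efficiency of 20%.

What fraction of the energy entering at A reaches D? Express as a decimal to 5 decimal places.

Product of link efficiencies: 0.19 × 0.18 × 0.2 = 0.00684

0.00684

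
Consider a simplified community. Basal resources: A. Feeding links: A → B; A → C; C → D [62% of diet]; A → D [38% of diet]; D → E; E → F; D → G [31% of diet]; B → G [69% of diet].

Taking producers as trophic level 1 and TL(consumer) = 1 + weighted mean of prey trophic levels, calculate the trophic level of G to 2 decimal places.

3.19

B: 1 + 1 = 2
C: 1 + 1 = 2
D: 1 + (0.62×2 + 0.38×1) = 2.62
E: 1 + 2.62 = 3.62
F: 1 + 3.62 = 4.62
G: 1 + (0.31×2.62 + 0.69×2) = 3.1922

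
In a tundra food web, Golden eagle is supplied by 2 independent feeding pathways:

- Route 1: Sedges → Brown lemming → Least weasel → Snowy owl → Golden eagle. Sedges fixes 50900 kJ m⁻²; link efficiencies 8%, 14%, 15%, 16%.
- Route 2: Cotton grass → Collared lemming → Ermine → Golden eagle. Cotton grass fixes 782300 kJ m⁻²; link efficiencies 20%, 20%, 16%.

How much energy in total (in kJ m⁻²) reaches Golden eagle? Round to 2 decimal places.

5020.40 kJ m⁻²

Route 1: 50900 × 0.08 × 0.14 × 0.15 × 0.16 = 13.68192 kJ m⁻²
Route 2: 782300 × 0.2 × 0.2 × 0.16 = 5006.72 kJ m⁻²
Total at Golden eagle: 13.68192 + 5006.72 = 5020.40192 kJ m⁻²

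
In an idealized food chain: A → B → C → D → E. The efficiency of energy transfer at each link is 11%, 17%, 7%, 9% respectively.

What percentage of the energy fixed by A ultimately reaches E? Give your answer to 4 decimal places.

Product of link efficiencies: 0.11 × 0.17 × 0.07 × 0.09 = 0.00011781
As a percentage: 0.00011781 × 100 = 0.0118%

0.0118%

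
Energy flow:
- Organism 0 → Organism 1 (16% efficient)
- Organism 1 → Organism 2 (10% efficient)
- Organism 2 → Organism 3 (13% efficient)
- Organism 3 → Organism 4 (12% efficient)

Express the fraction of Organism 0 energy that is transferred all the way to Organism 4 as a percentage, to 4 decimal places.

0.0250%

Product of link efficiencies: 0.16 × 0.1 × 0.13 × 0.12 = 0.0002496
As a percentage: 0.0002496 × 100 = 0.0250%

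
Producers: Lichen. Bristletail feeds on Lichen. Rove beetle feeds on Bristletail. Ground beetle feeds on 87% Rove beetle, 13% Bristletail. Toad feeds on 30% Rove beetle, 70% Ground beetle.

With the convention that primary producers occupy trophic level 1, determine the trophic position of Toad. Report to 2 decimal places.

4.61

Bristletail: 1 + 1 = 2
Rove beetle: 1 + 2 = 3
Ground beetle: 1 + (0.87×3 + 0.13×2) = 3.87
Toad: 1 + (0.3×3 + 0.7×3.87) = 4.609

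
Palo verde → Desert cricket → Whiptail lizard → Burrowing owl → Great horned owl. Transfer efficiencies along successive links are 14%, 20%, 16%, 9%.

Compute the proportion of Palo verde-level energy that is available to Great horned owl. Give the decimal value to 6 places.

0.000403

Product of link efficiencies: 0.14 × 0.2 × 0.16 × 0.09 = 0.0004032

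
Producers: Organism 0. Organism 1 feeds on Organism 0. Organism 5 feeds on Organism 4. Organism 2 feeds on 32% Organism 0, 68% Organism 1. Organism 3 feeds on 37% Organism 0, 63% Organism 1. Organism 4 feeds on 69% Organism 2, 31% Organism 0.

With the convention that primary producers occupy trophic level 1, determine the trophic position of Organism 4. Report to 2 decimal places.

3.16

Organism 1: 1 + 1 = 2
Organism 2: 1 + (0.32×1 + 0.68×2) = 2.68
Organism 3: 1 + (0.37×1 + 0.63×2) = 2.63
Organism 4: 1 + (0.69×2.68 + 0.31×1) = 3.1592
Organism 5: 1 + 3.1592 = 4.1592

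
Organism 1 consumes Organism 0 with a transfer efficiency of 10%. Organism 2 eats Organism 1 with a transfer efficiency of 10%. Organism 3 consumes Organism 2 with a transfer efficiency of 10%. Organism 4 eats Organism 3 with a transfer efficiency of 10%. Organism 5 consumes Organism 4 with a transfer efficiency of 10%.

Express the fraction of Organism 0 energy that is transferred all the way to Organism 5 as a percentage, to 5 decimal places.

Product of link efficiencies: 0.1 × 0.1 × 0.1 × 0.1 × 0.1 = 0.00001
As a percentage: 0.00001 × 100 = 0.00100%

0.00100%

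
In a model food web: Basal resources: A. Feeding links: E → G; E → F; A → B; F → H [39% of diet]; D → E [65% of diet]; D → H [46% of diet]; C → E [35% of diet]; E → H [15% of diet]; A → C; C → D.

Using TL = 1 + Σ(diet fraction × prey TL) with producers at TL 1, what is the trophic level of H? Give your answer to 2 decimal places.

4.74

B: 1 + 1 = 2
C: 1 + 1 = 2
D: 1 + 2 = 3
E: 1 + (0.65×3 + 0.35×2) = 3.65
F: 1 + 3.65 = 4.65
G: 1 + 3.65 = 4.65
H: 1 + (0.46×3 + 0.15×3.65 + 0.39×4.65) = 4.741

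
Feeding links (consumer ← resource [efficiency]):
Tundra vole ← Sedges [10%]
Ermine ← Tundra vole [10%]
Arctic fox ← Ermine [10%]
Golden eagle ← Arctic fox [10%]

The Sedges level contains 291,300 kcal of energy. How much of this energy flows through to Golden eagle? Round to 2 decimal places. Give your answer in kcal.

29.13 kcal

Tundra vole: 291300 × 0.1 = 29130 kcal
Ermine: 29130 × 0.1 = 2913 kcal
Arctic fox: 2913 × 0.1 = 291.3 kcal
Golden eagle: 291.3 × 0.1 = 29.13 kcal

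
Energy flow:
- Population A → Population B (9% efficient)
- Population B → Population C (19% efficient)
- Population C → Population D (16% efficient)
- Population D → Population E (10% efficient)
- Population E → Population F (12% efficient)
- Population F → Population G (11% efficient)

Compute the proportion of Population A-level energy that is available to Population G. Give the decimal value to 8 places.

0.00000361

Product of link efficiencies: 0.09 × 0.19 × 0.16 × 0.1 × 0.12 × 0.11 = 0.00000361152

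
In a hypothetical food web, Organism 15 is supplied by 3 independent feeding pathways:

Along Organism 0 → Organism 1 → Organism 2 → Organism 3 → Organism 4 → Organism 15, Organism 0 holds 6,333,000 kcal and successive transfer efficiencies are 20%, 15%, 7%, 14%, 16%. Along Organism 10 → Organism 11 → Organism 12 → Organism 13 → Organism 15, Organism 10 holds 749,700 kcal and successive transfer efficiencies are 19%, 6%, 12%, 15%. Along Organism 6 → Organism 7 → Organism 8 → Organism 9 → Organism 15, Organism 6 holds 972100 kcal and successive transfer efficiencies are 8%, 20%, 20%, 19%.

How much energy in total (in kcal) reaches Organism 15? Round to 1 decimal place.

1042.8 kcal

Via Organism 0: 6333000 × 0.2 × 0.15 × 0.07 × 0.14 × 0.16 = 297.90432 kcal
Via Organism 10: 749700 × 0.19 × 0.06 × 0.12 × 0.15 = 153.83844 kcal
Via Organism 6: 972100 × 0.08 × 0.2 × 0.2 × 0.19 = 591.0368 kcal
Total at Organism 15: 297.90432 + 153.83844 + 591.0368 = 1042.77956 kcal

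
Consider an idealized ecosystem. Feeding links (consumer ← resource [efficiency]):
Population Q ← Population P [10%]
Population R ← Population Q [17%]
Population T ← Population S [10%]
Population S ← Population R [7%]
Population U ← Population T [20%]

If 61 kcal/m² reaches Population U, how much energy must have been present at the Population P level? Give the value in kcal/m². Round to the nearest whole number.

2563025 kcal/m²

Cumulative transfer efficiency: 0.1 × 0.17 × 0.07 × 0.1 × 0.2 = 0.0000238
Population P energy = 61 / 0.0000238 = 2563025 kcal/m²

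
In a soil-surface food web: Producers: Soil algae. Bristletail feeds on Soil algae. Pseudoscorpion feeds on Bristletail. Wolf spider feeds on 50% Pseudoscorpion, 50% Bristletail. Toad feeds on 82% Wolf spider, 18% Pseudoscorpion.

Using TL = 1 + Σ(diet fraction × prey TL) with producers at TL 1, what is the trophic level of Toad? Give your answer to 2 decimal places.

Bristletail: 1 + 1 = 2
Pseudoscorpion: 1 + 2 = 3
Wolf spider: 1 + (0.5×3 + 0.5×2) = 3.5
Toad: 1 + (0.82×3.5 + 0.18×3) = 4.41

4.41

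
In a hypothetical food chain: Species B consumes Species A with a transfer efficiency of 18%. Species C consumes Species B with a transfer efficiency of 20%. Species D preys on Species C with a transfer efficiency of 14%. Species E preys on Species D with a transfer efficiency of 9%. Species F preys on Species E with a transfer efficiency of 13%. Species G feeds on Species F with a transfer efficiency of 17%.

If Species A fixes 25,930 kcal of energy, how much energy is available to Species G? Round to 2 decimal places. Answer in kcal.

Species B: 25930 × 0.18 = 4667.4 kcal
Species C: 4667.4 × 0.2 = 933.48 kcal
Species D: 933.48 × 0.14 = 130.6872 kcal
Species E: 130.6872 × 0.09 = 11.761848 kcal
Species F: 11.761848 × 0.13 = 1.52904024 kcal
Species G: 1.52904024 × 0.17 = 0.2599368408 kcal

0.26 kcal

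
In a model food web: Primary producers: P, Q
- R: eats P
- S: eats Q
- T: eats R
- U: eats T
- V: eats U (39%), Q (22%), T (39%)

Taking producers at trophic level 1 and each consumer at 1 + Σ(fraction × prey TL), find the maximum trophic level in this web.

R: 1 + 1 = 2
S: 1 + 1 = 2
T: 1 + 2 = 3
U: 1 + 3 = 4
V: 1 + (0.39×4 + 0.22×1 + 0.39×3) = 3.95

4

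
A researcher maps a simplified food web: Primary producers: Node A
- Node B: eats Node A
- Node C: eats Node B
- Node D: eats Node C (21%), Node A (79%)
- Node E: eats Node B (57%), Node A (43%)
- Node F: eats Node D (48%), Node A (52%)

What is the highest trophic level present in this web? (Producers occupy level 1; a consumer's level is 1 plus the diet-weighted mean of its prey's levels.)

3

Node B: 1 + 1 = 2
Node C: 1 + 2 = 3
Node D: 1 + (0.21×3 + 0.79×1) = 2.42
Node E: 1 + (0.57×2 + 0.43×1) = 2.57
Node F: 1 + (0.48×2.42 + 0.52×1) = 2.6816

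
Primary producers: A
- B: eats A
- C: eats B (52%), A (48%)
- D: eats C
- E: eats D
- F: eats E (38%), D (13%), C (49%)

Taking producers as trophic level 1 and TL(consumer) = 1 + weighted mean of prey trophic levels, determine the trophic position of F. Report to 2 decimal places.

4.41

B: 1 + 1 = 2
C: 1 + (0.52×2 + 0.48×1) = 2.52
D: 1 + 2.52 = 3.52
E: 1 + 3.52 = 4.52
F: 1 + (0.38×4.52 + 0.13×3.52 + 0.49×2.52) = 4.41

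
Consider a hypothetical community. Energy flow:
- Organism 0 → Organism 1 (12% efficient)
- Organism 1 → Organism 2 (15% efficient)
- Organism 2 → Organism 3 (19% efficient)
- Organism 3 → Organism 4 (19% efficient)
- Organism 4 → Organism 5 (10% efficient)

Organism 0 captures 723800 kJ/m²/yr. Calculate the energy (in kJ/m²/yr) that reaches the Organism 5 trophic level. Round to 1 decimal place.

47.0 kJ/m²/yr

Organism 1: 723800 × 0.12 = 86856 kJ/m²/yr
Organism 2: 86856 × 0.15 = 13028.4 kJ/m²/yr
Organism 3: 13028.4 × 0.19 = 2475.396 kJ/m²/yr
Organism 4: 2475.396 × 0.19 = 470.32524 kJ/m²/yr
Organism 5: 470.32524 × 0.1 = 47.032524 kJ/m²/yr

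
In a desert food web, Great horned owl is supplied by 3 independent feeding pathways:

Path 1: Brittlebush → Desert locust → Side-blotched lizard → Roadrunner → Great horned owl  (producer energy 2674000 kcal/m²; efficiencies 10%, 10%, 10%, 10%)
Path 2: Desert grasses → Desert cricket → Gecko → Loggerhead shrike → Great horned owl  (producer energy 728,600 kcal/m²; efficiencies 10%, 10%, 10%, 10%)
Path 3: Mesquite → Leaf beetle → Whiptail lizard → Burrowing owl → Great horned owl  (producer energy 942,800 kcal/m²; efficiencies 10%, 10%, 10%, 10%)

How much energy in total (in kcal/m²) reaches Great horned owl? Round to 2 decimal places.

Path 1: 2674000 × 0.1 × 0.1 × 0.1 × 0.1 = 267.4 kcal/m²
Path 2: 728600 × 0.1 × 0.1 × 0.1 × 0.1 = 72.86 kcal/m²
Path 3: 942800 × 0.1 × 0.1 × 0.1 × 0.1 = 94.28 kcal/m²
Total at Great horned owl: 267.4 + 72.86 + 94.28 = 434.54 kcal/m²

434.54 kcal/m²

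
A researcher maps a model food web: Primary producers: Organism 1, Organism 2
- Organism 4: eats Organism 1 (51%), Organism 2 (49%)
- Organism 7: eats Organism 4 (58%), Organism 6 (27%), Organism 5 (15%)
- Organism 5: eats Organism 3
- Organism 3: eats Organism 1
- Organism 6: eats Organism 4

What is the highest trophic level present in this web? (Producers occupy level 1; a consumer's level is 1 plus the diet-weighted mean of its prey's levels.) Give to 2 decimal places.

Organism 3: 1 + 1 = 2
Organism 4: 1 + (0.51×1 + 0.49×1) = 2
Organism 5: 1 + 2 = 3
Organism 6: 1 + 2 = 3
Organism 7: 1 + (0.58×2 + 0.27×3 + 0.15×3) = 3.42

3.42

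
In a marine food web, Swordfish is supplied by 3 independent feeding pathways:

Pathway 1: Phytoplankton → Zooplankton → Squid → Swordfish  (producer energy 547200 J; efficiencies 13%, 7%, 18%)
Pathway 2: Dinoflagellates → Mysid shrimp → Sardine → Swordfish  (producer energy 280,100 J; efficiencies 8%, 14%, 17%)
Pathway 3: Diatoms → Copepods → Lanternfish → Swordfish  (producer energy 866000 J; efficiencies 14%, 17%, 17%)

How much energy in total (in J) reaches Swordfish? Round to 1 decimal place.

Pathway 1: 547200 × 0.13 × 0.07 × 0.18 = 896.3136 J
Pathway 2: 280100 × 0.08 × 0.14 × 0.17 = 533.3104 J
Pathway 3: 866000 × 0.14 × 0.17 × 0.17 = 3503.836 J
Total at Swordfish: 896.3136 + 533.3104 + 3503.836 = 4933.46 J

4933.5 J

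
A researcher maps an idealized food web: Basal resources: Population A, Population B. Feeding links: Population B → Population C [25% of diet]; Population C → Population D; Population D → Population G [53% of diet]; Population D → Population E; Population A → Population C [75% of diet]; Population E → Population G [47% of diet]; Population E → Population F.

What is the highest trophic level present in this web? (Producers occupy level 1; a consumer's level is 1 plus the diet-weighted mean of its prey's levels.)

Population C: 1 + (0.25×1 + 0.75×1) = 2
Population D: 1 + 2 = 3
Population E: 1 + 3 = 4
Population F: 1 + 4 = 5
Population G: 1 + (0.53×3 + 0.47×4) = 4.47

5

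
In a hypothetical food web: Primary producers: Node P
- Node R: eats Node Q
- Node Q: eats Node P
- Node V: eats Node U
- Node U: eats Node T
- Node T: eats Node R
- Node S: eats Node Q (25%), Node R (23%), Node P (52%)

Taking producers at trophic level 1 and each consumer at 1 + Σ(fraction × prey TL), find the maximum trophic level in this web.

6

Node Q: 1 + 1 = 2
Node R: 1 + 2 = 3
Node S: 1 + (0.25×2 + 0.23×3 + 0.52×1) = 2.71
Node T: 1 + 3 = 4
Node U: 1 + 4 = 5
Node V: 1 + 5 = 6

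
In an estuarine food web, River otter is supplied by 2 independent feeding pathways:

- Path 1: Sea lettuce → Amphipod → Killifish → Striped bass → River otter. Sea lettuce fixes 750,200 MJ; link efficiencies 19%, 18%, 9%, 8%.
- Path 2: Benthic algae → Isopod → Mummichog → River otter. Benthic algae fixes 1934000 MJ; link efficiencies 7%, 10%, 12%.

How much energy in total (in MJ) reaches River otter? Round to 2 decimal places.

1809.29 MJ

Path 1: 750200 × 0.19 × 0.18 × 0.09 × 0.08 = 184.729248 MJ
Path 2: 1934000 × 0.07 × 0.1 × 0.12 = 1624.56 MJ
Total at River otter: 184.729248 + 1624.56 = 1809.289248 MJ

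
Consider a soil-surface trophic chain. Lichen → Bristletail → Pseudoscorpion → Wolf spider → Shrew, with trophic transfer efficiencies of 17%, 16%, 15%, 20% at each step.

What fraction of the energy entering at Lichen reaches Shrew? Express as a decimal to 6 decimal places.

Product of link efficiencies: 0.17 × 0.16 × 0.15 × 0.2 = 0.000816

0.000816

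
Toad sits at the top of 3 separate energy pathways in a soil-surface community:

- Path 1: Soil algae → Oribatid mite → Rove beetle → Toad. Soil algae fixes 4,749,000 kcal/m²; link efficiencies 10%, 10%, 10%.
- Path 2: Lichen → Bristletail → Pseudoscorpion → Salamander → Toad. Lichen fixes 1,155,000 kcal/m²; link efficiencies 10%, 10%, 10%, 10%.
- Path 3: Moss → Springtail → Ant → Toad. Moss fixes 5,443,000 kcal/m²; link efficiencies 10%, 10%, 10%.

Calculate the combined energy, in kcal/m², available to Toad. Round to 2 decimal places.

10307.50 kcal/m²

Path 1: 4749000 × 0.1 × 0.1 × 0.1 = 4749 kcal/m²
Path 2: 1155000 × 0.1 × 0.1 × 0.1 × 0.1 = 115.5 kcal/m²
Path 3: 5443000 × 0.1 × 0.1 × 0.1 = 5443 kcal/m²
Total at Toad: 4749 + 115.5 + 5443 = 10307.5 kcal/m²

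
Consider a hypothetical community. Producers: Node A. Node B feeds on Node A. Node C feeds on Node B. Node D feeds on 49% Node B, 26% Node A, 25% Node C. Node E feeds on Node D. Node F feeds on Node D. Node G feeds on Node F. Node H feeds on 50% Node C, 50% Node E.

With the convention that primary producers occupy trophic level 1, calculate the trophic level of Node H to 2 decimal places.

Node B: 1 + 1 = 2
Node C: 1 + 2 = 3
Node D: 1 + (0.49×2 + 0.26×1 + 0.25×3) = 2.99
Node E: 1 + 2.99 = 3.99
Node F: 1 + 2.99 = 3.99
Node G: 1 + 3.99 = 4.99
Node H: 1 + (0.5×3 + 0.5×3.99) = 4.495

4.50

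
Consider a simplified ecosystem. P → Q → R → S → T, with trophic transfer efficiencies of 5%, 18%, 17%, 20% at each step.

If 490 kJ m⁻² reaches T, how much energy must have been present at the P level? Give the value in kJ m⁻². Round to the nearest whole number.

1601307 kJ m⁻²

Cumulative transfer efficiency: 0.05 × 0.18 × 0.17 × 0.2 = 0.000306
P energy = 490 / 0.000306 = 1601307 kJ m⁻²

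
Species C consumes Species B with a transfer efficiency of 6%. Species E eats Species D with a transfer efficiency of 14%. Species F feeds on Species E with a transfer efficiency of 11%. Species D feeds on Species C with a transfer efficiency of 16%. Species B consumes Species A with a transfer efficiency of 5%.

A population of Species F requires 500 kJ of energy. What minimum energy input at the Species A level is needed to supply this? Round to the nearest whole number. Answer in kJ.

67640693 kJ

Cumulative transfer efficiency: 0.05 × 0.06 × 0.16 × 0.14 × 0.11 = 0.000007392
Species A energy = 500 / 0.000007392 = 67640693 kJ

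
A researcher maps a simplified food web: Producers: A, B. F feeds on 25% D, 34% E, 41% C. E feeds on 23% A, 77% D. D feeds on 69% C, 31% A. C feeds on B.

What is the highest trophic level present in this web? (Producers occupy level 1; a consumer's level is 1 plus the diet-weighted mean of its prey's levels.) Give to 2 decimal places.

C: 1 + 1 = 2
D: 1 + (0.69×2 + 0.31×1) = 2.69
E: 1 + (0.23×1 + 0.77×2.69) = 3.3013
F: 1 + (0.25×2.69 + 0.34×3.3013 + 0.41×2) = 3.614942

3.61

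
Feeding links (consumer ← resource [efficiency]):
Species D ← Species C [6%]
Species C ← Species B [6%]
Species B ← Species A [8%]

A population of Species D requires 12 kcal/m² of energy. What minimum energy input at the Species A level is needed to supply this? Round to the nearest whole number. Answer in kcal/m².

41667 kcal/m²

Cumulative transfer efficiency: 0.08 × 0.06 × 0.06 = 0.000288
Species A energy = 12 / 0.000288 = 41667 kcal/m²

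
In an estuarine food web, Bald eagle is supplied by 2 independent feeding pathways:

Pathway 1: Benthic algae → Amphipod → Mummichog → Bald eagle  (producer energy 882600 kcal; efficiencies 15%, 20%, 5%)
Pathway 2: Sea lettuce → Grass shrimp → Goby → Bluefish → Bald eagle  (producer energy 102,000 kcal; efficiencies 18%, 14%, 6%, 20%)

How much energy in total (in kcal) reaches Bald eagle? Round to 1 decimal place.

Pathway 1: 882600 × 0.15 × 0.2 × 0.05 = 1323.9 kcal
Pathway 2: 102000 × 0.18 × 0.14 × 0.06 × 0.2 = 30.8448 kcal
Total at Bald eagle: 1323.9 + 30.8448 = 1354.7448 kcal

1354.7 kcal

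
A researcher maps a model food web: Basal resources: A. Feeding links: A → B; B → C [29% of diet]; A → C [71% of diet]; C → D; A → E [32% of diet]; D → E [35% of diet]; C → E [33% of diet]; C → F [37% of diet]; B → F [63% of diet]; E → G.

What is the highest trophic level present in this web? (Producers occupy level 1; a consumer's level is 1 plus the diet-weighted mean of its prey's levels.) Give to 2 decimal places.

4.23

B: 1 + 1 = 2
C: 1 + (0.29×2 + 0.71×1) = 2.29
D: 1 + 2.29 = 3.29
E: 1 + (0.32×1 + 0.35×3.29 + 0.33×2.29) = 3.2272
F: 1 + (0.37×2.29 + 0.63×2) = 3.1073
G: 1 + 3.2272 = 4.2272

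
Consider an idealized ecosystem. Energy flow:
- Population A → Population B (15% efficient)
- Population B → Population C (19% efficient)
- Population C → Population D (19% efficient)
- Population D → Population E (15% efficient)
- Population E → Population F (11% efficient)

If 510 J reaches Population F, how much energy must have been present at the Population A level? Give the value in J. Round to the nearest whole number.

Cumulative transfer efficiency: 0.15 × 0.19 × 0.19 × 0.15 × 0.11 = 0.0000893475
Population A energy = 510 / 0.0000893475 = 5708050 J

5708050 J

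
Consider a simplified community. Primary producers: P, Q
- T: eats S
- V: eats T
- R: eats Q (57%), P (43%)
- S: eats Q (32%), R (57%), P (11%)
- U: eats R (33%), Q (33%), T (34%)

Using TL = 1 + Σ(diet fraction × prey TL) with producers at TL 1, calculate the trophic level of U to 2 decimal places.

3.20

R: 1 + (0.57×1 + 0.43×1) = 2
S: 1 + (0.32×1 + 0.57×2 + 0.11×1) = 2.57
T: 1 + 2.57 = 3.57
U: 1 + (0.33×2 + 0.33×1 + 0.34×3.57) = 3.2038
V: 1 + 3.57 = 4.57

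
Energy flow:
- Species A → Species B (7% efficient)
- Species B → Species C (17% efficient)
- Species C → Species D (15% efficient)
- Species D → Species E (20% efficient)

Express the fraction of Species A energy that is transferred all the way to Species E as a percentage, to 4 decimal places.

Product of link efficiencies: 0.07 × 0.17 × 0.15 × 0.2 = 0.000357
As a percentage: 0.000357 × 100 = 0.0357%

0.0357%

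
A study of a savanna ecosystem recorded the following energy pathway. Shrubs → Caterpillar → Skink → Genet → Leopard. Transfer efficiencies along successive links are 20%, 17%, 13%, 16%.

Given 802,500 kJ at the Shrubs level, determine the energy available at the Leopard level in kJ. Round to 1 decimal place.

Caterpillar: 802500 × 0.2 = 160500 kJ
Skink: 160500 × 0.17 = 27285 kJ
Genet: 27285 × 0.13 = 3547.05 kJ
Leopard: 3547.05 × 0.16 = 567.528 kJ

567.5 kJ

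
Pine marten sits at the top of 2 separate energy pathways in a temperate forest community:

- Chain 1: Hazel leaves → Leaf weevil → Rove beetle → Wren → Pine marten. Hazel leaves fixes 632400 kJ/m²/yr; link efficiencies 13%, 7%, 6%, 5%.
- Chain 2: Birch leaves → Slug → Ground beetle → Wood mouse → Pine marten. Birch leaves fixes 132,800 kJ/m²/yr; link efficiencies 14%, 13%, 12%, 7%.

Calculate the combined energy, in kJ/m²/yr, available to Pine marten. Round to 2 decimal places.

37.57 kJ/m²/yr

Chain 1: 632400 × 0.13 × 0.07 × 0.06 × 0.05 = 17.26452 kJ/m²/yr
Chain 2: 132800 × 0.14 × 0.13 × 0.12 × 0.07 = 20.302464 kJ/m²/yr
Total at Pine marten: 17.26452 + 20.302464 = 37.566984 kJ/m²/yr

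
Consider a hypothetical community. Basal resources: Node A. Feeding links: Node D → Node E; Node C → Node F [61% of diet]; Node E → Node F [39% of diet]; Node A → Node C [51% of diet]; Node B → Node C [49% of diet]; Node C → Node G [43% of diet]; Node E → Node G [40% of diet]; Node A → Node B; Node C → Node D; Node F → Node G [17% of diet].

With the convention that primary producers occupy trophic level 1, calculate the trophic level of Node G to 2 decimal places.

Node B: 1 + 1 = 2
Node C: 1 + (0.49×2 + 0.51×1) = 2.49
Node D: 1 + 2.49 = 3.49
Node E: 1 + 3.49 = 4.49
Node F: 1 + (0.61×2.49 + 0.39×4.49) = 4.27
Node G: 1 + (0.17×4.27 + 0.4×4.49 + 0.43×2.49) = 4.5926

4.59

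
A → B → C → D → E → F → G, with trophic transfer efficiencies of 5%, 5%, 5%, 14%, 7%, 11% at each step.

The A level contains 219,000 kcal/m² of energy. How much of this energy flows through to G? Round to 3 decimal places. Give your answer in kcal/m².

0.030 kcal/m²

B: 219000 × 0.05 = 10950 kcal/m²
C: 10950 × 0.05 = 547.5 kcal/m²
D: 547.5 × 0.05 = 27.375 kcal/m²
E: 27.375 × 0.14 = 3.8325 kcal/m²
F: 3.8325 × 0.07 = 0.268275 kcal/m²
G: 0.268275 × 0.11 = 0.02951025 kcal/m²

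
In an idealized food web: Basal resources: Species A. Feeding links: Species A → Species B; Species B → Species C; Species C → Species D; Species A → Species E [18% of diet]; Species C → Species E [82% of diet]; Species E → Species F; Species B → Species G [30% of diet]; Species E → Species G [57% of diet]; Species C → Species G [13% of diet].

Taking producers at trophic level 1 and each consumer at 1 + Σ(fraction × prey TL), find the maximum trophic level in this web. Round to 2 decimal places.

4.64

Species B: 1 + 1 = 2
Species C: 1 + 2 = 3
Species D: 1 + 3 = 4
Species E: 1 + (0.18×1 + 0.82×3) = 3.64
Species F: 1 + 3.64 = 4.64
Species G: 1 + (0.3×2 + 0.57×3.64 + 0.13×3) = 4.0648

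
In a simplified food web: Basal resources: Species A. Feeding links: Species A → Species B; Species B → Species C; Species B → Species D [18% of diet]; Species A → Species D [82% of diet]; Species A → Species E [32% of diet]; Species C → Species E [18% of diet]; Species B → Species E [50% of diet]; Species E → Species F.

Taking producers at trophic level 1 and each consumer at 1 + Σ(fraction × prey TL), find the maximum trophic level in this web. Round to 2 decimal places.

3.86

Species B: 1 + 1 = 2
Species C: 1 + 2 = 3
Species D: 1 + (0.18×2 + 0.82×1) = 2.18
Species E: 1 + (0.32×1 + 0.18×3 + 0.5×2) = 2.86
Species F: 1 + 2.86 = 3.86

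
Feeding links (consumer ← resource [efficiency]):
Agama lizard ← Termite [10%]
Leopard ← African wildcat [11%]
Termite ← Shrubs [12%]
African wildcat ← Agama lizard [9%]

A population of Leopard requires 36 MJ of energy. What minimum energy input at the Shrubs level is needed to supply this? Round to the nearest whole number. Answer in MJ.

Cumulative transfer efficiency: 0.12 × 0.1 × 0.09 × 0.11 = 0.0001188
Shrubs energy = 36 / 0.0001188 = 303030 MJ

303030 MJ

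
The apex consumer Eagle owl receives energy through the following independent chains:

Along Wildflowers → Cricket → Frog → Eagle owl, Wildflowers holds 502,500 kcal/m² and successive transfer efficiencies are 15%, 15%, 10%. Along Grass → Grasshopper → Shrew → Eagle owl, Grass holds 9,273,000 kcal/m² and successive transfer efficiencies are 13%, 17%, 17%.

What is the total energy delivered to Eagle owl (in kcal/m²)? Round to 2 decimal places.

Via Wildflowers: 502500 × 0.15 × 0.15 × 0.1 = 1130.625 kcal/m²
Via Grass: 9273000 × 0.13 × 0.17 × 0.17 = 34838.661 kcal/m²
Total at Eagle owl: 1130.625 + 34838.661 = 35969.286 kcal/m²

35969.29 kcal/m²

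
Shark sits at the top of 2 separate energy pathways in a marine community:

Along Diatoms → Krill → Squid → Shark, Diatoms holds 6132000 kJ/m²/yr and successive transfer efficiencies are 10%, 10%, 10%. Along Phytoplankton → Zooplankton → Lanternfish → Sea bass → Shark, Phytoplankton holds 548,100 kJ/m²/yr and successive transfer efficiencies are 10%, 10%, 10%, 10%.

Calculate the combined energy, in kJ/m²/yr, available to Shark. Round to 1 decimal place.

Via Diatoms: 6132000 × 0.1 × 0.1 × 0.1 = 6132 kJ/m²/yr
Via Phytoplankton: 548100 × 0.1 × 0.1 × 0.1 × 0.1 = 54.81 kJ/m²/yr
Total at Shark: 6132 + 54.81 = 6186.81 kJ/m²/yr

6186.8 kJ/m²/yr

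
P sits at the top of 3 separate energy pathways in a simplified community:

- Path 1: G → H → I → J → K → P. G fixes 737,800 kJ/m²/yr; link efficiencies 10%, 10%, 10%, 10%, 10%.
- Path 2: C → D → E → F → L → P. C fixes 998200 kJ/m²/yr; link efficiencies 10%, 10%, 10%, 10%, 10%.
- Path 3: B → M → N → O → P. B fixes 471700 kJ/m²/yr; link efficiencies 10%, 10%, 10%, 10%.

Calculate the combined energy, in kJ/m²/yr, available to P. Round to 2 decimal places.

Path 1: 737800 × 0.1 × 0.1 × 0.1 × 0.1 × 0.1 = 7.378 kJ/m²/yr
Path 2: 998200 × 0.1 × 0.1 × 0.1 × 0.1 × 0.1 = 9.982 kJ/m²/yr
Path 3: 471700 × 0.1 × 0.1 × 0.1 × 0.1 = 47.17 kJ/m²/yr
Total at P: 7.378 + 9.982 + 47.17 = 64.53 kJ/m²/yr

64.53 kJ/m²/yr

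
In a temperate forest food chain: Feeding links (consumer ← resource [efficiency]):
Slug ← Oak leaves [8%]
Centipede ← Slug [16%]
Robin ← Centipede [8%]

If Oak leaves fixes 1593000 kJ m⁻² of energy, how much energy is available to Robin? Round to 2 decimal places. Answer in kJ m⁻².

1631.23 kJ m⁻²

Slug: 1593000 × 0.08 = 127440 kJ m⁻²
Centipede: 127440 × 0.16 = 20390.4 kJ m⁻²
Robin: 20390.4 × 0.08 = 1631.232 kJ m⁻²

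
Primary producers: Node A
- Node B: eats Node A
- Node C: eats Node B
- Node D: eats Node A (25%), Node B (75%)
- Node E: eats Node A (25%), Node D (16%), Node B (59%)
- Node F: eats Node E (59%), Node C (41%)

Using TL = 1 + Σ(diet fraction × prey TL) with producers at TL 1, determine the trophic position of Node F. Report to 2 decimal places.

3.92

Node B: 1 + 1 = 2
Node C: 1 + 2 = 3
Node D: 1 + (0.25×1 + 0.75×2) = 2.75
Node E: 1 + (0.25×1 + 0.16×2.75 + 0.59×2) = 2.87
Node F: 1 + (0.59×2.87 + 0.41×3) = 3.9233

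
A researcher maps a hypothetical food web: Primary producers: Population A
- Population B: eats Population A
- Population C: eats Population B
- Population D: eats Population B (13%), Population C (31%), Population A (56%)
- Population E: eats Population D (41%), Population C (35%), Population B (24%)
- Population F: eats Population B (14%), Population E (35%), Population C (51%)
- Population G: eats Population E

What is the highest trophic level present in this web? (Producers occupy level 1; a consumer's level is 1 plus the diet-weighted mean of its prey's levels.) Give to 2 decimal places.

4.66

Population B: 1 + 1 = 2
Population C: 1 + 2 = 3
Population D: 1 + (0.13×2 + 0.31×3 + 0.56×1) = 2.75
Population E: 1 + (0.41×2.75 + 0.35×3 + 0.24×2) = 3.6575
Population F: 1 + (0.14×2 + 0.35×3.6575 + 0.51×3) = 4.090125
Population G: 1 + 3.6575 = 4.6575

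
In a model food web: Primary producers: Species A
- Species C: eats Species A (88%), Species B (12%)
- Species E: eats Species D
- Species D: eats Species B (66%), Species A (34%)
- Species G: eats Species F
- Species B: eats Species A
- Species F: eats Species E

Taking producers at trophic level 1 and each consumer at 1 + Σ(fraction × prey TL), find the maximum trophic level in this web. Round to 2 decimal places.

5.66

Species B: 1 + 1 = 2
Species C: 1 + (0.88×1 + 0.12×2) = 2.12
Species D: 1 + (0.66×2 + 0.34×1) = 2.66
Species E: 1 + 2.66 = 3.66
Species F: 1 + 3.66 = 4.66
Species G: 1 + 4.66 = 5.66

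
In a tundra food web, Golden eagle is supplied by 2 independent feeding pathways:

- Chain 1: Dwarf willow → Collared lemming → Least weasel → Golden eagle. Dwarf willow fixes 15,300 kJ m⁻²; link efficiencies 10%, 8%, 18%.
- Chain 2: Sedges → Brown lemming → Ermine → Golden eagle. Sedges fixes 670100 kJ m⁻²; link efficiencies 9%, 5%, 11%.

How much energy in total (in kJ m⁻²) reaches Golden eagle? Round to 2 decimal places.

Chain 1: 15300 × 0.1 × 0.08 × 0.18 = 22.032 kJ m⁻²
Chain 2: 670100 × 0.09 × 0.05 × 0.11 = 331.6995 kJ m⁻²
Total at Golden eagle: 22.032 + 331.6995 = 353.7315 kJ m⁻²

353.73 kJ m⁻²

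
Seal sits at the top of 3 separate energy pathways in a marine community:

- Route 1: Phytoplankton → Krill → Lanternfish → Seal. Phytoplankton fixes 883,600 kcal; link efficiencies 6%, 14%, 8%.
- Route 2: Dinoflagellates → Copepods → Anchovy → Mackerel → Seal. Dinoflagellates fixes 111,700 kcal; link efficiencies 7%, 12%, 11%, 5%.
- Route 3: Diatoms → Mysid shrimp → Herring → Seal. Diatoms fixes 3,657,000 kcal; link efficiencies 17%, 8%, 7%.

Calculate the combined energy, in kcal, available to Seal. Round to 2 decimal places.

4080.40 kcal

Route 1: 883600 × 0.06 × 0.14 × 0.08 = 593.7792 kcal
Route 2: 111700 × 0.07 × 0.12 × 0.11 × 0.05 = 5.16054 kcal
Route 3: 3657000 × 0.17 × 0.08 × 0.07 = 3481.464 kcal
Total at Seal: 593.7792 + 5.16054 + 3481.464 = 4080.40374 kcal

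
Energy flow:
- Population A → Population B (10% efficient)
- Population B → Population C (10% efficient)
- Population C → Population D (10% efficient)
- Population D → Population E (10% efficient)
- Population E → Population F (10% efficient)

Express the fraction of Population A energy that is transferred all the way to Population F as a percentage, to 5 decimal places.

Product of link efficiencies: 0.1 × 0.1 × 0.1 × 0.1 × 0.1 = 0.00001
As a percentage: 0.00001 × 100 = 0.00100%

0.00100%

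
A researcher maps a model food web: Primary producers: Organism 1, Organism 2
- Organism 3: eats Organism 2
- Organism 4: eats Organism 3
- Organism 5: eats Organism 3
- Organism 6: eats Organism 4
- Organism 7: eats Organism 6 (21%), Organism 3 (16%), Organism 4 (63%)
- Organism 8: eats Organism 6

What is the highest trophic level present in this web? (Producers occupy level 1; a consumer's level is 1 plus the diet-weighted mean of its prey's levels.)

Organism 3: 1 + 1 = 2
Organism 4: 1 + 2 = 3
Organism 5: 1 + 2 = 3
Organism 6: 1 + 3 = 4
Organism 7: 1 + (0.21×4 + 0.16×2 + 0.63×3) = 4.05
Organism 8: 1 + 4 = 5

5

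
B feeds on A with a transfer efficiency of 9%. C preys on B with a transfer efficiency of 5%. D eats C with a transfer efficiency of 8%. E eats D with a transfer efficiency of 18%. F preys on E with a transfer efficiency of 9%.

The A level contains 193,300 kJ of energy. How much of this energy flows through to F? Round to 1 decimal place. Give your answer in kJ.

1.1 kJ

B: 193300 × 0.09 = 17397 kJ
C: 17397 × 0.05 = 869.85 kJ
D: 869.85 × 0.08 = 69.588 kJ
E: 69.588 × 0.18 = 12.52584 kJ
F: 12.52584 × 0.09 = 1.1273256 kJ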